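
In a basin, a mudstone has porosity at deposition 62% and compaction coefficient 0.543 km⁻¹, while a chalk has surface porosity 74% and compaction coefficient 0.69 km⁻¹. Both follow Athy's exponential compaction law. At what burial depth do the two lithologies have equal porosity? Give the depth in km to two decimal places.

1.20 km

Set φ₀ₐ e^(−βₐd) = φ₀ᵦ e^(−βᵦd) ⇒ ln(φ₀ₐ/φ₀ᵦ) = (βₐ − βᵦ)·d
d = ln(0.62/0.74) / (0.543 − 0.69) = -0.1769 / -0.147 = 1.204 km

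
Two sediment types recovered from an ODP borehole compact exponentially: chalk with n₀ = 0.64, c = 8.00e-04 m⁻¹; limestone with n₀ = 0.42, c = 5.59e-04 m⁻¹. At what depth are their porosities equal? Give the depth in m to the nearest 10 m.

Working in km (1 km = 1000 m; c in km⁻¹ = c in m⁻¹ × 1000):
Set n₀ₐ e^(−cₐz) = n₀ᵦ e^(−cᵦz) ⇒ ln(n₀ₐ/n₀ᵦ) = (cₐ − cᵦ)·z
z = ln(0.64/0.42) / (0.8 − 0.559) = 0.4212 / 0.241 = 1.748 km

1750 m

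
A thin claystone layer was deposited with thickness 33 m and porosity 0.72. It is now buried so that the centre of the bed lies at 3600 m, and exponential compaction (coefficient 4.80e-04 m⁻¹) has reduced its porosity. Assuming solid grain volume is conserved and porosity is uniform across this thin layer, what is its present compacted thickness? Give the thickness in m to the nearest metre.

11 m

Working in km (1 km = 1000 m; c in km⁻¹ = c in m⁻¹ × 1000):
Porosity at 3.6 km: n = 0.72·exp(−0.48×3.6) = 0.1279
Solid-volume conservation: h(1−n) = h₀(1−n₀) ⇒ h = h₀·(1−n₀)/(1−n)
h = 0.033 × (1 − 0.72)/(1 − 0.1279) = 0.033 × 0.3211 = 0.0106 km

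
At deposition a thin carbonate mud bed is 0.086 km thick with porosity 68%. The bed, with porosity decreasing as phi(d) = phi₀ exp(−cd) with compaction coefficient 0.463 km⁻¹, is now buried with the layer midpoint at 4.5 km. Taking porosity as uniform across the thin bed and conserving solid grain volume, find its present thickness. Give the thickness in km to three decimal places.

Porosity at 4.5 km: phi = 0.68·exp(−0.463×4.5) = 0.0847
Solid-volume conservation: h(1−phi) = h₀(1−phi₀) ⇒ h = h₀·(1−phi₀)/(1−phi)
h = 0.086 × (1 − 0.68)/(1 − 0.0847) = 0.086 × 0.3496 = 0.0301 km

0.030 km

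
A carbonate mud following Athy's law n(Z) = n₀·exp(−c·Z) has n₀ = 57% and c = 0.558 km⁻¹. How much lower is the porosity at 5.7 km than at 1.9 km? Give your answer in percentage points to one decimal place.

n(1.9) = 0.57·e^(−0.558×1.9) = 0.1974
n(5.7) = 0.57·e^(−0.558×5.7) = 0.0237
Δn = 0.1974 − 0.0237 = 0.1738

17.4 percentage points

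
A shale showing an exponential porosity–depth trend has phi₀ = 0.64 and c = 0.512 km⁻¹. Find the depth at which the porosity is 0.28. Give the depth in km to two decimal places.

Invert Athy's law: z = ln(phi₀/phi) / c
z = ln(0.64/0.28) / 0.512 = ln(2.286) / 0.512 = 0.8267 / 0.512 = 1.615 km

1.61 km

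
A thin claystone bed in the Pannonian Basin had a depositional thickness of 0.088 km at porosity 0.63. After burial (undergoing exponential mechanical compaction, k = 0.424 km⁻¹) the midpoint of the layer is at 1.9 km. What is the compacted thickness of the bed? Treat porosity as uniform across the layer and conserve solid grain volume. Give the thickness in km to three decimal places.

0.045 km

Porosity at 1.9 km: phi = 0.63·exp(−0.424×1.9) = 0.2815
Solid-volume conservation: h(1−phi) = h₀(1−phi₀) ⇒ h = h₀·(1−phi₀)/(1−phi)
h = 0.088 × (1 − 0.63)/(1 − 0.2815) = 0.088 × 0.5150 = 0.0453 km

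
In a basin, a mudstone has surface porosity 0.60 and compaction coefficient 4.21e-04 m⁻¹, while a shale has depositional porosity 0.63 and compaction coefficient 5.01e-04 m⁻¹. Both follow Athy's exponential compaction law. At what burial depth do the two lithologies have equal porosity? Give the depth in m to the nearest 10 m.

Working in km (1 km = 1000 m; k in km⁻¹ = k in m⁻¹ × 1000):
Set n₀ₐ e^(−kₐz) = n₀ᵦ e^(−kᵦz) ⇒ ln(n₀ₐ/n₀ᵦ) = (kₐ − kᵦ)·z
z = ln(0.6/0.63) / (0.421 − 0.501) = -0.0488 / -0.08 = 0.610 km

610 m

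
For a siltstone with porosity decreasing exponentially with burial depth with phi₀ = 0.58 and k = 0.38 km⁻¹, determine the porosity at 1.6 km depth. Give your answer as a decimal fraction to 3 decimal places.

0.316

phi = phi₀·exp(−k·d) = 0.58 × exp(−0.38 × 1.6) = 0.58 × exp(−0.608)
  = 0.58 × 0.5444 = 0.3158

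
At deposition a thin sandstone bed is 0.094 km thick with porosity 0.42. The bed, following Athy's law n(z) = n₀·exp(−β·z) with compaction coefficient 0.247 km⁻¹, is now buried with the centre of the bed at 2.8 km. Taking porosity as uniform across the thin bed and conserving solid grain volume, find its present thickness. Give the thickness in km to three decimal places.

Porosity at 2.8 km: n = 0.42·exp(−0.247×2.8) = 0.2103
Solid-volume conservation: h(1−n) = h₀(1−n₀) ⇒ h = h₀·(1−n₀)/(1−n)
h = 0.094 × (1 − 0.42)/(1 − 0.2103) = 0.094 × 0.7345 = 0.0690 km

0.069 km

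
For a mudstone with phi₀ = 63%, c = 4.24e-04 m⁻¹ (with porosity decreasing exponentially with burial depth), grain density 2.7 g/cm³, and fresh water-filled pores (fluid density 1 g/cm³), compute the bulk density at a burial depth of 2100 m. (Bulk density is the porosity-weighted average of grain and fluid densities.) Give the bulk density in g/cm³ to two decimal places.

2.26 g/cm³

Working in km (1 km = 1000 m; c in km⁻¹ = c in m⁻¹ × 1000):
Porosity at depth: phi = 0.63·exp(−0.424×2.1) = 0.63×0.4105 = 0.2586
Bulk density: ρ_b = (1−phi)ρ_g + phi·ρ_f = 0.7414×2.7 + 0.2586×1
       = 2.002 + 0.259 = 2.260 g/cm³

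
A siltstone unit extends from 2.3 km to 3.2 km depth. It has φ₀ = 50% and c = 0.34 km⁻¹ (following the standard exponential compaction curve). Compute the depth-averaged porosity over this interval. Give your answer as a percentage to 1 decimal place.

19.7%

⟨φ⟩ = (1/(Z₂−Z₁)) ∫ φ₀ e^(−cZ) dZ = φ₀·(e^(−c·Z₁) − e^(−c·Z₂)) / (c·(Z₂−Z₁))
e^(−0.34×2.3) = 0.4575; e^(−0.34×3.2) = 0.3369
⟨φ⟩ = 0.5 × (0.4575 − 0.3369) / (0.34 × 0.9) = 0.5 × 0.3941 = 0.1971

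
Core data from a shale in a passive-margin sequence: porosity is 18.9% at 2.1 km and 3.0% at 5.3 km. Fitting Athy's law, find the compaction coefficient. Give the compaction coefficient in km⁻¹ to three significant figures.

Athy: φ(d) = φ₀ e^(−βd) ⇒ φ₁/φ₂ = e^{β(d₂−d₁)} ⇒ β = ln(φ₁/φ₂)/(d₂−d₁)
β = ln(0.189/0.03) / (5.3 − 2.1) = ln(6.3) / 3.2 = 1.8405 / 3.2 = 0.5752 km⁻¹

0.575 km⁻¹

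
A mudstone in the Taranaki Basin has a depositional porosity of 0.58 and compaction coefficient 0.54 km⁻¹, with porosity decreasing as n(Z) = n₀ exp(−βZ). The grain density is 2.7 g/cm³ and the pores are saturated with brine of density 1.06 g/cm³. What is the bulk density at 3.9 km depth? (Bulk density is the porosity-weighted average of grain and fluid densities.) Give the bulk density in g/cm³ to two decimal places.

2.58 g/cm³

Porosity at depth: n = 0.58·exp(−0.54×3.9) = 0.58×0.1217 = 0.0706
Bulk density: ρ_b = (1−n)ρ_g + n·ρ_f = 0.9294×2.7 + 0.0706×1.06
       = 2.509 + 0.075 = 2.584 g/cm³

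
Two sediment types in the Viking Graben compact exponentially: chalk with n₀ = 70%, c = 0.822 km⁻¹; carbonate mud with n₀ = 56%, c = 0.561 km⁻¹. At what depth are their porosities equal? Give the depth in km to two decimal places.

Set n₀ₐ e^(−cₐZ) = n₀ᵦ e^(−cᵦZ) ⇒ ln(n₀ₐ/n₀ᵦ) = (cₐ − cᵦ)·Z
Z = ln(0.7/0.56) / (0.822 − 0.561) = 0.2231 / 0.261 = 0.855 km

0.85 km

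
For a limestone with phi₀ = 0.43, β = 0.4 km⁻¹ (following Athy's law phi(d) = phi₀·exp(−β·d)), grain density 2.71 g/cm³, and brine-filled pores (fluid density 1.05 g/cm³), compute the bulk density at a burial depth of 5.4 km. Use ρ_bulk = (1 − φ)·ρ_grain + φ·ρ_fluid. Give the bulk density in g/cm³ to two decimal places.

2.63 g/cm³

Porosity at depth: phi = 0.43·exp(−0.4×5.4) = 0.43×0.1153 = 0.0496
Bulk density: ρ_b = (1−phi)ρ_g + phi·ρ_f = 0.9504×2.71 + 0.0496×1.05
       = 2.576 + 0.052 = 2.628 g/cm³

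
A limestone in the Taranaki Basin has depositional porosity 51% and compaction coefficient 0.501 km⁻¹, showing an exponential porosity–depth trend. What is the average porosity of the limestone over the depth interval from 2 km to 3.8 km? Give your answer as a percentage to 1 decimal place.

12.3%

⟨n⟩ = (1/(Z₂−Z₁)) ∫ n₀ e^(−βZ) dZ = n₀·(e^(−β·Z₁) − e^(−β·Z₂)) / (β·(Z₂−Z₁))
e^(−0.501×2) = 0.3671; e^(−0.501×3.8) = 0.1490
⟨n⟩ = 0.51 × (0.3671 − 0.1490) / (0.501 × 1.8) = 0.51 × 0.2419 = 0.1234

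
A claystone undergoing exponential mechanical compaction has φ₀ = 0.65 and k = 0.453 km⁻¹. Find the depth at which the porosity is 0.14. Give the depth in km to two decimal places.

3.39 km

Invert Athy's law: Z = ln(φ₀/φ) / k
Z = ln(0.65/0.14) / 0.453 = ln(4.643) / 0.453 = 1.5353 / 0.453 = 3.389 km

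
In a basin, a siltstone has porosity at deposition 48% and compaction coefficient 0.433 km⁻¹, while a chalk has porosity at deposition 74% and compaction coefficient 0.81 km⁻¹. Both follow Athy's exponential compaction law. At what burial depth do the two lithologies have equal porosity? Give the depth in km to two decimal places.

1.15 km

Set phi₀ₐ e^(−kₐZ) = phi₀ᵦ e^(−kᵦZ) ⇒ ln(phi₀ₐ/phi₀ᵦ) = (kₐ − kᵦ)·Z
Z = ln(0.48/0.74) / (0.433 − 0.81) = -0.4329 / -0.377 = 1.148 km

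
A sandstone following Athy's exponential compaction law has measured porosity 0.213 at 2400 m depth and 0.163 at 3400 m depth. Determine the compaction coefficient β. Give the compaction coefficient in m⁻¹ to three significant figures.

0.000268 m⁻¹

Working in km (1 km = 1000 m; β in km⁻¹ = β in m⁻¹ × 1000):
Athy: phi(Z) = phi₀ e^(−βZ) ⇒ phi₁/phi₂ = e^{β(Z₂−Z₁)} ⇒ β = ln(phi₁/phi₂)/(Z₂−Z₁)
β = ln(0.213/0.163) / (3.4 − 2.4) = ln(1.307) / 1 = 0.2675 / 1 = 0.2675 km⁻¹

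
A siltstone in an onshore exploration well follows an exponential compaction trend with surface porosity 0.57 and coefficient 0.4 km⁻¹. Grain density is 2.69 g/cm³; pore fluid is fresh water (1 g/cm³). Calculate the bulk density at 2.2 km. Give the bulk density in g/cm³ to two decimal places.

Porosity at depth: n = 0.57·exp(−0.4×2.2) = 0.57×0.4148 = 0.2364
Bulk density: ρ_b = (1−n)ρ_g + n·ρ_f = 0.7636×2.69 + 0.2364×1
       = 2.054 + 0.236 = 2.290 g/cm³

2.29 g/cm³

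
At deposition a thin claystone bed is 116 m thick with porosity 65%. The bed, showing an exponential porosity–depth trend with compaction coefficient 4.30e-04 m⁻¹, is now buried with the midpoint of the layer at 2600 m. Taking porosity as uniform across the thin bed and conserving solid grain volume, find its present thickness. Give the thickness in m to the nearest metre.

52 m

Working in km (1 km = 1000 m; β in km⁻¹ = β in m⁻¹ × 1000):
Porosity at 2.6 km: phi = 0.65·exp(−0.43×2.6) = 0.2125
Solid-volume conservation: h(1−phi) = h₀(1−phi₀) ⇒ h = h₀·(1−phi₀)/(1−phi)
h = 0.116 × (1 − 0.65)/(1 − 0.2125) = 0.116 × 0.4444 = 0.0516 km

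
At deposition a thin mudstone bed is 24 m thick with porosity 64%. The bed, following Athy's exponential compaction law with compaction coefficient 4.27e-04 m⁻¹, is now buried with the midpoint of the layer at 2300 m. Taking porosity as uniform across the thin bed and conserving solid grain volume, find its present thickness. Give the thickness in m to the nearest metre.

Working in km (1 km = 1000 m; k in km⁻¹ = k in m⁻¹ × 1000):
Porosity at 2.3 km: phi = 0.64·exp(−0.427×2.3) = 0.2397
Solid-volume conservation: h(1−phi) = h₀(1−phi₀) ⇒ h = h₀·(1−phi₀)/(1−phi)
h = 0.024 × (1 − 0.64)/(1 − 0.2397) = 0.024 × 0.4735 = 0.0114 km

11 m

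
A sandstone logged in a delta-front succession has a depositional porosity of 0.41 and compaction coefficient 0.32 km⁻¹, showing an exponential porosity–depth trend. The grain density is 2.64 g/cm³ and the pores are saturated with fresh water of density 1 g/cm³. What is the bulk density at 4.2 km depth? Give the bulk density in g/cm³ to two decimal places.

2.46 g/cm³

Porosity at depth: φ = 0.41·exp(−0.32×4.2) = 0.41×0.2608 = 0.1069
Bulk density: ρ_b = (1−φ)ρ_g + φ·ρ_f = 0.8931×2.64 + 0.1069×1
       = 2.358 + 0.107 = 2.465 g/cm³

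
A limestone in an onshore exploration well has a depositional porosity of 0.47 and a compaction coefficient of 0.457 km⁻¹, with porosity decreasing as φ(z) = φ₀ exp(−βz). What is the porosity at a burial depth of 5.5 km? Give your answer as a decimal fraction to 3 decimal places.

φ = φ₀·exp(−β·z) = 0.47 × exp(−0.457 × 5.5) = 0.47 × exp(−2.514)
  = 0.47 × 0.0810 = 0.0381

0.038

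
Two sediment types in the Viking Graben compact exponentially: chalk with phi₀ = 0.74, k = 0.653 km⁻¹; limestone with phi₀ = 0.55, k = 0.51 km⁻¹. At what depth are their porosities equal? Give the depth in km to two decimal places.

Set phi₀ₐ e^(−kₐd) = phi₀ᵦ e^(−kᵦd) ⇒ ln(phi₀ₐ/phi₀ᵦ) = (kₐ − kᵦ)·d
d = ln(0.74/0.55) / (0.653 − 0.51) = 0.2967 / 0.143 = 2.075 km

2.08 km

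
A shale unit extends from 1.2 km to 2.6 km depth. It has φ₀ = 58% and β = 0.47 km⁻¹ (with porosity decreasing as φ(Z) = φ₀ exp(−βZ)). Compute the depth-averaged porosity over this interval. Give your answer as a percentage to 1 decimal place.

24.2%

⟨φ⟩ = (1/(Z₂−Z₁)) ∫ φ₀ e^(−βZ) dZ = φ₀·(e^(−β·Z₁) − e^(−β·Z₂)) / (β·(Z₂−Z₁))
e^(−0.47×1.2) = 0.5689; e^(−0.47×2.6) = 0.2946
⟨φ⟩ = 0.58 × (0.5689 − 0.2946) / (0.47 × 1.4) = 0.58 × 0.4169 = 0.2418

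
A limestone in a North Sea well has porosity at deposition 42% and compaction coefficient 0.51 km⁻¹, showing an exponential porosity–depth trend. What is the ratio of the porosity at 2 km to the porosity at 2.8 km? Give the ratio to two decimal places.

1.50

phi(z₁)/phi(z₂) = e^(−c·z₁)/e^(−c·z₂) = e^{c(z₂−z₁)}
= exp(0.51 × 0.8) = exp(0.408) = 1.5038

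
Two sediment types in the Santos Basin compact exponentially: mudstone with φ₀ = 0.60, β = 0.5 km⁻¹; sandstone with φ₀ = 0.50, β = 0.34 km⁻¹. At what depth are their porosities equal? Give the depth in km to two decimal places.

1.14 km

Set φ₀ₐ e^(−βₐZ) = φ₀ᵦ e^(−βᵦZ) ⇒ ln(φ₀ₐ/φ₀ᵦ) = (βₐ − βᵦ)·Z
Z = ln(0.6/0.5) / (0.5 − 0.34) = 0.1823 / 0.16 = 1.140 km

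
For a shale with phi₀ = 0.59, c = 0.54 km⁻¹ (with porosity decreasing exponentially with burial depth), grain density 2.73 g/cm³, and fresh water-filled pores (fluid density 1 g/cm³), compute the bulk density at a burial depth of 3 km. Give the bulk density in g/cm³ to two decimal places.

2.53 g/cm³

Porosity at depth: phi = 0.59·exp(−0.54×3) = 0.59×0.1979 = 0.1168
Bulk density: ρ_b = (1−phi)ρ_g + phi·ρ_f = 0.8832×2.73 + 0.1168×1
       = 2.411 + 0.117 = 2.528 g/cm³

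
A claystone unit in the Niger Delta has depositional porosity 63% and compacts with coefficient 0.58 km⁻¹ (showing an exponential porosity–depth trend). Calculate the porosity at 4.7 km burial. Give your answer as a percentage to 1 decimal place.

φ = φ₀·exp(−k·Z) = 0.63 × exp(−0.58 × 4.7) = 0.63 × exp(−2.726)
  = 0.63 × 0.0655 = 0.0413

4.1%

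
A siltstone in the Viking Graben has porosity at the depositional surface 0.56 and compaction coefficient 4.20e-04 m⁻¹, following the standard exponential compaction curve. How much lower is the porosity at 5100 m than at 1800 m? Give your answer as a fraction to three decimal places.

0.197

Working in km (1 km = 1000 m; k in km⁻¹ = k in m⁻¹ × 1000):
n(1.8) = 0.56·e^(−0.42×1.8) = 0.2629
n(5.1) = 0.56·e^(−0.42×5.1) = 0.0658
Δn = 0.2629 − 0.0658 = 0.1972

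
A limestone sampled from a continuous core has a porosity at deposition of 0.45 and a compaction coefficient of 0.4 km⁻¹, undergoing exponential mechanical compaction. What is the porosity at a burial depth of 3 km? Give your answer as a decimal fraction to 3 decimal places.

phi = phi₀·exp(−k·Z) = 0.45 × exp(−0.4 × 3) = 0.45 × exp(−1.2)
  = 0.45 × 0.3012 = 0.1355

0.136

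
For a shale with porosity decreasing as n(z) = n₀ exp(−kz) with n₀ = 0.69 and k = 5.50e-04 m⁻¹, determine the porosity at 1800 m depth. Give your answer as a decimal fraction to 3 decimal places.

0.256

Working in km (1 km = 1000 m; k in km⁻¹ = k in m⁻¹ × 1000):
n = n₀·exp(−k·z) = 0.69 × exp(−0.55 × 1.8) = 0.69 × exp(−0.99)
  = 0.69 × 0.3716 = 0.2564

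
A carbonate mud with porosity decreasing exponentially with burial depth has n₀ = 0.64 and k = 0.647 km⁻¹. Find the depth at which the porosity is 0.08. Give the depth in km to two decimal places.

3.21 km

Invert Athy's law: z = ln(n₀/n) / k
z = ln(0.64/0.08) / 0.647 = ln(8) / 0.647 = 2.0794 / 0.647 = 3.214 km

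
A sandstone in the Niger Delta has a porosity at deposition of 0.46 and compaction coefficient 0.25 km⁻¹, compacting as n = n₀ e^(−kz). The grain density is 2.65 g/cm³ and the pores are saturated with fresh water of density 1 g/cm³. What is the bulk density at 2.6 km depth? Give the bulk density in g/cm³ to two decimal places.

2.25 g/cm³

Porosity at depth: n = 0.46·exp(−0.25×2.6) = 0.46×0.5220 = 0.2401
Bulk density: ρ_b = (1−n)ρ_g + n·ρ_f = 0.7599×2.65 + 0.2401×1
       = 2.014 + 0.240 = 2.254 g/cm³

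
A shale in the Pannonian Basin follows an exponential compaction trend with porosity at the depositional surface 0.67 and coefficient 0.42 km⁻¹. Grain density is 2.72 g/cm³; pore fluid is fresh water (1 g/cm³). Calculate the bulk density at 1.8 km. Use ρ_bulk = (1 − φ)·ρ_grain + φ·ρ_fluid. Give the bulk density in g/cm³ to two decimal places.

2.18 g/cm³

Porosity at depth: phi = 0.67·exp(−0.42×1.8) = 0.67×0.4695 = 0.3146
Bulk density: ρ_b = (1−phi)ρ_g + phi·ρ_f = 0.6854×2.72 + 0.3146×1
       = 1.864 + 0.315 = 2.179 g/cm³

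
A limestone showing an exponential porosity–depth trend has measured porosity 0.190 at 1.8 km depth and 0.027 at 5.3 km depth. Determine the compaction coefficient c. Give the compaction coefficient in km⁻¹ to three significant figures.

0.557 km⁻¹

Athy: n(z) = n₀ e^(−cz) ⇒ n₁/n₂ = e^{c(z₂−z₁)} ⇒ c = ln(n₁/n₂)/(z₂−z₁)
c = ln(0.19/0.027) / (5.3 − 1.8) = ln(7.037) / 3.5 = 1.9512 / 3.5 = 0.5575 km⁻¹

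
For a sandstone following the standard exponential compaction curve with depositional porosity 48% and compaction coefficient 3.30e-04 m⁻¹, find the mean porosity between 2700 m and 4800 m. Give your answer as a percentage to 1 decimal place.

Working in km (1 km = 1000 m; β in km⁻¹ = β in m⁻¹ × 1000):
⟨phi⟩ = (1/(z₂−z₁)) ∫ phi₀ e^(−βz) dz = phi₀·(e^(−β·z₁) − e^(−β·z₂)) / (β·(z₂−z₁))
e^(−0.33×2.7) = 0.4102; e^(−0.33×4.8) = 0.2052
⟨phi⟩ = 0.48 × (0.4102 − 0.2052) / (0.33 × 2.1) = 0.48 × 0.2959 = 0.1421

14.2%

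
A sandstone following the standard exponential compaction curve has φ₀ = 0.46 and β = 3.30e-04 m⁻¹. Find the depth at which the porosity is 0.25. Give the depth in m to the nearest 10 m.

Working in km (1 km = 1000 m; β in km⁻¹ = β in m⁻¹ × 1000):
Invert Athy's law: d = ln(φ₀/φ) / β
d = ln(0.46/0.25) / 0.33 = ln(1.84) / 0.33 = 0.6098 / 0.33 = 1.848 km

1850 m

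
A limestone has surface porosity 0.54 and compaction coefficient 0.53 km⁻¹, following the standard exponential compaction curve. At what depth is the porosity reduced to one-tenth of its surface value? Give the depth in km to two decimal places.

4.34 km

n/n₀ = 1/10 ⇒ exp(−β·d) = 1/10 ⇒ d = ln(10) / β
d = 2.3026 / 0.53 = 4.345 km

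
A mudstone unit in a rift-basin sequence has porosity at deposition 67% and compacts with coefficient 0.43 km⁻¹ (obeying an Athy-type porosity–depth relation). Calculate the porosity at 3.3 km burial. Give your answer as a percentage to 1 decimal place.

n = n₀·exp(−c·z) = 0.67 × exp(−0.43 × 3.3) = 0.67 × exp(−1.419)
  = 0.67 × 0.2420 = 0.1621

16.2%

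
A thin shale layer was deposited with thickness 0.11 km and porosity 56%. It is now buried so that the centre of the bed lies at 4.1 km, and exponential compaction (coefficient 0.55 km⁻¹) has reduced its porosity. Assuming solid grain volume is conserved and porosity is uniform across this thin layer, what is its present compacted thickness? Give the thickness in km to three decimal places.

Porosity at 4.1 km: n = 0.56·exp(−0.55×4.1) = 0.0587
Solid-volume conservation: h(1−n) = h₀(1−n₀) ⇒ h = h₀·(1−n₀)/(1−n)
h = 0.11 × (1 − 0.56)/(1 − 0.0587) = 0.11 × 0.4675 = 0.0514 km

0.051 km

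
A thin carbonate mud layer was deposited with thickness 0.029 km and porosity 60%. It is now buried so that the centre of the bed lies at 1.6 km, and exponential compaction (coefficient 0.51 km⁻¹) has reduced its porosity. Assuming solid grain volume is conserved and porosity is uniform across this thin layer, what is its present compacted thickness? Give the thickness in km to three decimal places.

Porosity at 1.6 km: φ = 0.6·exp(−0.51×1.6) = 0.2653
Solid-volume conservation: h(1−φ) = h₀(1−φ₀) ⇒ h = h₀·(1−φ₀)/(1−φ)
h = 0.029 × (1 − 0.6)/(1 − 0.2653) = 0.029 × 0.5445 = 0.0158 km

0.016 km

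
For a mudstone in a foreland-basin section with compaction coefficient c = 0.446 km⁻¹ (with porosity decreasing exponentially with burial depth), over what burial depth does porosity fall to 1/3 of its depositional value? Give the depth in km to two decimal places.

n/n₀ = 1/3 ⇒ exp(−c·d) = 1/3 ⇒ d = ln(3) / c
d = 1.0986 / 0.446 = 2.463 km

2.46 km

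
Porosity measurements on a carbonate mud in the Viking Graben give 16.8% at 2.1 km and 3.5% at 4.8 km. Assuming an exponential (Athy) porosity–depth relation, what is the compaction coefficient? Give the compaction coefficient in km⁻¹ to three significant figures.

Athy: φ(z) = φ₀ e^(−cz) ⇒ φ₁/φ₂ = e^{c(z₂−z₁)} ⇒ c = ln(φ₁/φ₂)/(z₂−z₁)
c = ln(0.168/0.035) / (4.8 − 2.1) = ln(4.8) / 2.7 = 1.5686 / 2.7 = 0.581 km⁻¹

0.581 km⁻¹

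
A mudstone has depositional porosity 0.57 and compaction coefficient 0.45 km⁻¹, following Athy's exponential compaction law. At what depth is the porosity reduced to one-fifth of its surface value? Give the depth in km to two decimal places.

3.58 km

n/n₀ = 1/5 ⇒ exp(−k·z) = 1/5 ⇒ z = ln(5) / k
z = 1.6094 / 0.45 = 3.577 km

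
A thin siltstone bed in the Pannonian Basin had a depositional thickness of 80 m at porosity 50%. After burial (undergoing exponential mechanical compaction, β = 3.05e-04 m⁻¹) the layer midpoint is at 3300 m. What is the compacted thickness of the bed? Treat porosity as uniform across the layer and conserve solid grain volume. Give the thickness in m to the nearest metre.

Working in km (1 km = 1000 m; β in km⁻¹ = β in m⁻¹ × 1000):
Porosity at 3.3 km: φ = 0.5·exp(−0.305×3.3) = 0.1827
Solid-volume conservation: h(1−φ) = h₀(1−φ₀) ⇒ h = h₀·(1−φ₀)/(1−φ)
h = 0.08 × (1 − 0.5)/(1 − 0.1827) = 0.08 × 0.6118 = 0.0489 km

49 m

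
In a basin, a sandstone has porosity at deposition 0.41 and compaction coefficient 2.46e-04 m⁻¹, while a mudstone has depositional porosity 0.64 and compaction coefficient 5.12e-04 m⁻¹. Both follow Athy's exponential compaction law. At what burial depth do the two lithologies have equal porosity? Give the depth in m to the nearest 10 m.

Working in km (1 km = 1000 m; c in km⁻¹ = c in m⁻¹ × 1000):
Set φ₀ₐ e^(−cₐd) = φ₀ᵦ e^(−cᵦd) ⇒ ln(φ₀ₐ/φ₀ᵦ) = (cₐ − cᵦ)·d
d = ln(0.41/0.64) / (0.246 − 0.512) = -0.4453 / -0.266 = 1.674 km

1670 m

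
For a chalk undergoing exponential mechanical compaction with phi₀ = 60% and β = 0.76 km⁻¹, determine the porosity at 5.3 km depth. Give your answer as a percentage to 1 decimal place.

1.1%

phi = phi₀·exp(−β·d) = 0.6 × exp(−0.76 × 5.3) = 0.6 × exp(−4.028)
  = 0.6 × 0.0178 = 0.0107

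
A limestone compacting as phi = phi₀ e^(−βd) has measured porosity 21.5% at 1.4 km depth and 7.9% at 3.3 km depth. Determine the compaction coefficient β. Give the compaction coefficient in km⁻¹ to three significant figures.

Athy: phi(d) = phi₀ e^(−βd) ⇒ phi₁/phi₂ = e^{β(d₂−d₁)} ⇒ β = ln(phi₁/phi₂)/(d₂−d₁)
β = ln(0.215/0.079) / (3.3 − 1.4) = ln(2.722) / 1.9 = 1.0012 / 1.9 = 0.5269 km⁻¹

0.527 km⁻¹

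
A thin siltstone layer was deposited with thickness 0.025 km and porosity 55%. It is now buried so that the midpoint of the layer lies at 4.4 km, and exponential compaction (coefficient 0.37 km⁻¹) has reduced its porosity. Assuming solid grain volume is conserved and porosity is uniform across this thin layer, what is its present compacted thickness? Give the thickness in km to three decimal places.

0.013 km

Porosity at 4.4 km: phi = 0.55·exp(−0.37×4.4) = 0.1080
Solid-volume conservation: h(1−phi) = h₀(1−phi₀) ⇒ h = h₀·(1−phi₀)/(1−phi)
h = 0.025 × (1 − 0.55)/(1 − 0.1080) = 0.025 × 0.5045 = 0.0126 km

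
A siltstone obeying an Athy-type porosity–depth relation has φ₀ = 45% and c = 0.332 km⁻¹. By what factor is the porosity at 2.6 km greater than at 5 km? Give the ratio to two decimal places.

2.22

φ(d₁)/φ(d₂) = e^(−c·d₁)/e^(−c·d₂) = e^{c(d₂−d₁)}
= exp(0.332 × 2.4) = exp(0.7968) = 2.2184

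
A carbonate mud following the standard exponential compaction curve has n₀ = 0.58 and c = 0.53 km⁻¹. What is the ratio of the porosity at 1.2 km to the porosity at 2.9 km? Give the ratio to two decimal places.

n(z₁)/n(z₂) = e^(−c·z₁)/e^(−c·z₂) = e^{c(z₂−z₁)}
= exp(0.53 × 1.7) = exp(0.901) = 2.4621

2.46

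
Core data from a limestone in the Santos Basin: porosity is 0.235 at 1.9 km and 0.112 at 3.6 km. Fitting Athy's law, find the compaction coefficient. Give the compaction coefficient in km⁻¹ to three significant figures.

Athy: phi(d) = phi₀ e^(−βd) ⇒ phi₁/phi₂ = e^{β(d₂−d₁)} ⇒ β = ln(phi₁/phi₂)/(d₂−d₁)
β = ln(0.235/0.112) / (3.6 − 1.9) = ln(2.098) / 1.7 = 0.7411 / 1.7 = 0.4359 km⁻¹

0.436 km⁻¹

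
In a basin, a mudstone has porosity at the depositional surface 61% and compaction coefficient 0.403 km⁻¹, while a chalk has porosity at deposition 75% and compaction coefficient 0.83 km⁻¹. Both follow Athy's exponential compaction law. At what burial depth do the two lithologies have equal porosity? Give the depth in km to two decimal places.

Set phi₀ₐ e^(−kₐZ) = phi₀ᵦ e^(−kᵦZ) ⇒ ln(phi₀ₐ/phi₀ᵦ) = (kₐ − kᵦ)·Z
Z = ln(0.61/0.75) / (0.403 − 0.83) = -0.2066 / -0.427 = 0.484 km

0.48 km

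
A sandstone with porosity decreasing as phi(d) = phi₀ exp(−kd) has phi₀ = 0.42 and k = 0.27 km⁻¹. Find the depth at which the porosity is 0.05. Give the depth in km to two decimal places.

Invert Athy's law: d = ln(phi₀/phi) / k
d = ln(0.42/0.05) / 0.27 = ln(8.4) / 0.27 = 2.1282 / 0.27 = 7.882 km

7.88 km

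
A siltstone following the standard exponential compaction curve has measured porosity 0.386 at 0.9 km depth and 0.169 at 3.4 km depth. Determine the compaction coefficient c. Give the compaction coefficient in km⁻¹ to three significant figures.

Athy: φ(d) = φ₀ e^(−cd) ⇒ φ₁/φ₂ = e^{c(d₂−d₁)} ⇒ c = ln(φ₁/φ₂)/(d₂−d₁)
c = ln(0.386/0.169) / (3.4 − 0.9) = ln(2.284) / 2.5 = 0.8259 / 2.5 = 0.3304 km⁻¹

0.330 km⁻¹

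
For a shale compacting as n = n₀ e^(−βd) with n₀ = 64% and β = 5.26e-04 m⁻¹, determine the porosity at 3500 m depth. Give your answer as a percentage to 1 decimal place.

10.2%

Working in km (1 km = 1000 m; β in km⁻¹ = β in m⁻¹ × 1000):
n = n₀·exp(−β·d) = 0.64 × exp(−0.526 × 3.5) = 0.64 × exp(−1.841)
  = 0.64 × 0.1587 = 0.1015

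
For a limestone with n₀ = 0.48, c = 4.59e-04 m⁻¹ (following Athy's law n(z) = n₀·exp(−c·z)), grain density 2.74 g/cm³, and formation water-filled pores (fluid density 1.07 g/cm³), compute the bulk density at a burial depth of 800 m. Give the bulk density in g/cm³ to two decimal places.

2.18 g/cm³

Working in km (1 km = 1000 m; c in km⁻¹ = c in m⁻¹ × 1000):
Porosity at depth: n = 0.48·exp(−0.459×0.8) = 0.48×0.6927 = 0.3325
Bulk density: ρ_b = (1−n)ρ_g + n·ρ_f = 0.6675×2.74 + 0.3325×1.07
       = 1.829 + 0.356 = 2.185 g/cm³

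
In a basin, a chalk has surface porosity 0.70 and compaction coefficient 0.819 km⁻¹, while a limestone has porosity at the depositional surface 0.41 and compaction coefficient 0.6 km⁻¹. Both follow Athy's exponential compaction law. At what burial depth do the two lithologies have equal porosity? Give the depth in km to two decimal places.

Set phi₀ₐ e^(−cₐd) = phi₀ᵦ e^(−cᵦd) ⇒ ln(phi₀ₐ/phi₀ᵦ) = (cₐ − cᵦ)·d
d = ln(0.7/0.41) / (0.819 − 0.6) = 0.5349 / 0.219 = 2.443 km

2.44 km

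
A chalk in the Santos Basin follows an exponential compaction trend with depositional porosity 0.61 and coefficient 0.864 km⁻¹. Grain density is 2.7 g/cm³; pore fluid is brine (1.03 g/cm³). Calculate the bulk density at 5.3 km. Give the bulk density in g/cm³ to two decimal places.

Porosity at depth: n = 0.61·exp(−0.864×5.3) = 0.61×0.0103 = 0.0063
Bulk density: ρ_b = (1−n)ρ_g + n·ρ_f = 0.9937×2.7 + 0.0063×1.03
       = 2.683 + 0.006 = 2.690 g/cm³

2.69 g/cm³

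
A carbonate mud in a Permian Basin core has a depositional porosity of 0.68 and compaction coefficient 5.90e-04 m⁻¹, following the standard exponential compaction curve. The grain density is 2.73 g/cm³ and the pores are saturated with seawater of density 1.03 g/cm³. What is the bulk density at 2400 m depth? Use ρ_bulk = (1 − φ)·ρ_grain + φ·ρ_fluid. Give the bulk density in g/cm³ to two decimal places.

2.45 g/cm³

Working in km (1 km = 1000 m; k in km⁻¹ = k in m⁻¹ × 1000):
Porosity at depth: phi = 0.68·exp(−0.59×2.4) = 0.68×0.2427 = 0.1650
Bulk density: ρ_b = (1−phi)ρ_g + phi·ρ_f = 0.8350×2.73 + 0.1650×1.03
       = 2.279 + 0.170 = 2.449 g/cm³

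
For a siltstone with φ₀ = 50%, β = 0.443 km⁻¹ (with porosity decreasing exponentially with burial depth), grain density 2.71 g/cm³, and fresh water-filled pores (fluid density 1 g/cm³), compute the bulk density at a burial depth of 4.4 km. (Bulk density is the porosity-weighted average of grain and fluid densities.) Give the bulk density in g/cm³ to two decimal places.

2.59 g/cm³

Porosity at depth: φ = 0.5·exp(−0.443×4.4) = 0.5×0.1424 = 0.0712
Bulk density: ρ_b = (1−φ)ρ_g + φ·ρ_f = 0.9288×2.71 + 0.0712×1
       = 2.517 + 0.071 = 2.588 g/cm³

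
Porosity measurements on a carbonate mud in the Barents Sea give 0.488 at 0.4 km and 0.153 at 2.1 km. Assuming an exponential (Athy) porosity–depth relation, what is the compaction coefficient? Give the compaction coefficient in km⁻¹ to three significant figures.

0.682 km⁻¹

Athy: phi(d) = phi₀ e^(−βd) ⇒ phi₁/phi₂ = e^{β(d₂−d₁)} ⇒ β = ln(phi₁/phi₂)/(d₂−d₁)
β = ln(0.488/0.153) / (2.1 − 0.4) = ln(3.19) / 1.7 = 1.1599 / 1.7 = 0.6823 km⁻¹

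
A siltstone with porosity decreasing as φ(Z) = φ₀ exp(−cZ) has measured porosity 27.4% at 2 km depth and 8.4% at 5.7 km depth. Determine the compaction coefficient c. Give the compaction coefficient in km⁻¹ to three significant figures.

Athy: φ(Z) = φ₀ e^(−cZ) ⇒ φ₁/φ₂ = e^{c(Z₂−Z₁)} ⇒ c = ln(φ₁/φ₂)/(Z₂−Z₁)
c = ln(0.274/0.084) / (5.7 − 2) = ln(3.262) / 3.7 = 1.1823 / 3.7 = 0.3195 km⁻¹

0.320 km⁻¹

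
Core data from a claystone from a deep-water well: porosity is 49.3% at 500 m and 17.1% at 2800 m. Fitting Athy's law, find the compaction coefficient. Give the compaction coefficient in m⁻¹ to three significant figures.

0.000460 m⁻¹

Working in km (1 km = 1000 m; c in km⁻¹ = c in m⁻¹ × 1000):
Athy: n(Z) = n₀ e^(−cZ) ⇒ n₁/n₂ = e^{c(Z₂−Z₁)} ⇒ c = ln(n₁/n₂)/(Z₂−Z₁)
c = ln(0.493/0.171) / (2.8 − 0.5) = ln(2.883) / 2.3 = 1.0588 / 2.3 = 0.4604 km⁻¹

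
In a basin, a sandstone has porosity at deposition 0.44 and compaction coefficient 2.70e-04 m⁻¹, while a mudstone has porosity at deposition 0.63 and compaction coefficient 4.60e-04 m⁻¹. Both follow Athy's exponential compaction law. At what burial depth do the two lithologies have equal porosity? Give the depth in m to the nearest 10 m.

Working in km (1 km = 1000 m; β in km⁻¹ = β in m⁻¹ × 1000):
Set phi₀ₐ e^(−βₐz) = phi₀ᵦ e^(−βᵦz) ⇒ ln(phi₀ₐ/phi₀ᵦ) = (βₐ − βᵦ)·z
z = ln(0.44/0.63) / (0.27 − 0.46) = -0.3589 / -0.19 = 1.889 km

1890 m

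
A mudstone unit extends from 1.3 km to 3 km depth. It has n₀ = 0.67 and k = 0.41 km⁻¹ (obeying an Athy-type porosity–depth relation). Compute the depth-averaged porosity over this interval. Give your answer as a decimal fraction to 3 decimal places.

⟨n⟩ = (1/(Z₂−Z₁)) ∫ n₀ e^(−kZ) dZ = n₀·(e^(−k·Z₁) − e^(−k·Z₂)) / (k·(Z₂−Z₁))
e^(−0.41×1.3) = 0.5868; e^(−0.41×3) = 0.2923
⟨n⟩ = 0.67 × (0.5868 − 0.2923) / (0.41 × 1.7) = 0.67 × 0.4226 = 0.2831

0.283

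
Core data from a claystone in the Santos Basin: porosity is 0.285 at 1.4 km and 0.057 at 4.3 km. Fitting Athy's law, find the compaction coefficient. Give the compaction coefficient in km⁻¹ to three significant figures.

0.555 km⁻¹

Athy: φ(d) = φ₀ e^(−cd) ⇒ φ₁/φ₂ = e^{c(d₂−d₁)} ⇒ c = ln(φ₁/φ₂)/(d₂−d₁)
c = ln(0.285/0.057) / (4.3 − 1.4) = ln(5) / 2.9 = 1.6094 / 2.9 = 0.555 km⁻¹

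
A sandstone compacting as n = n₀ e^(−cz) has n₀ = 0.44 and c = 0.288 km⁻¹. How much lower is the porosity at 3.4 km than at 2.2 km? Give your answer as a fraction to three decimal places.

0.068

n(2.2) = 0.44·e^(−0.288×2.2) = 0.2335
n(3.4) = 0.44·e^(−0.288×3.4) = 0.1653
Δn = 0.2335 − 0.1653 = 0.0682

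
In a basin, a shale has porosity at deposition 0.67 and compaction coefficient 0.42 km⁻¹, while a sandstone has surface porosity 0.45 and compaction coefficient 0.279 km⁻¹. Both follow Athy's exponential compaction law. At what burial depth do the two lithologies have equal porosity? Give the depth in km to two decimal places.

2.82 km

Set phi₀ₐ e^(−cₐZ) = phi₀ᵦ e^(−cᵦZ) ⇒ ln(phi₀ₐ/phi₀ᵦ) = (cₐ − cᵦ)·Z
Z = ln(0.67/0.45) / (0.42 − 0.279) = 0.3980 / 0.141 = 2.823 km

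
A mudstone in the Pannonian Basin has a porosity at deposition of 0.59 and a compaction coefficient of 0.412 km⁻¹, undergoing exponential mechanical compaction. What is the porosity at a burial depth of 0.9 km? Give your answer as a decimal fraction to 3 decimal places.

phi = phi₀·exp(−k·d) = 0.59 × exp(−0.412 × 0.9) = 0.59 × exp(−0.3708)
  = 0.59 × 0.6902 = 0.4072

0.407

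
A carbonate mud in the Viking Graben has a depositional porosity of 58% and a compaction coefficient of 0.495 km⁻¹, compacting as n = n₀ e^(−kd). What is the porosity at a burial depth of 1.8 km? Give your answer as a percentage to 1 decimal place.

n = n₀·exp(−k·d) = 0.58 × exp(−0.495 × 1.8) = 0.58 × exp(−0.891)
  = 0.58 × 0.4102 = 0.2379

23.8%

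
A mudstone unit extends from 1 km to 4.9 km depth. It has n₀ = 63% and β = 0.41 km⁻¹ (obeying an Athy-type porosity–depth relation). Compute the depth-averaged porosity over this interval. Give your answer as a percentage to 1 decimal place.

⟨n⟩ = (1/(Z₂−Z₁)) ∫ n₀ e^(−βZ) dZ = n₀·(e^(−β·Z₁) − e^(−β·Z₂)) / (β·(Z₂−Z₁))
e^(−0.41×1) = 0.6637; e^(−0.41×4.9) = 0.1341
⟨n⟩ = 0.63 × (0.6637 − 0.1341) / (0.41 × 3.9) = 0.63 × 0.3312 = 0.2086

20.9%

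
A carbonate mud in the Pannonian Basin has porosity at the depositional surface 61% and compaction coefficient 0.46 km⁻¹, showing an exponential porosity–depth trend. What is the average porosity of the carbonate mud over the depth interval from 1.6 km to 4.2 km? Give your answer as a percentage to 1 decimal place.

17.0%

⟨n⟩ = (1/(Z₂−Z₁)) ∫ n₀ e^(−cZ) dZ = n₀·(e^(−c·Z₁) − e^(−c·Z₂)) / (c·(Z₂−Z₁))
e^(−0.46×1.6) = 0.4790; e^(−0.46×4.2) = 0.1449
⟨n⟩ = 0.61 × (0.4790 − 0.1449) / (0.46 × 2.6) = 0.61 × 0.2794 = 0.1704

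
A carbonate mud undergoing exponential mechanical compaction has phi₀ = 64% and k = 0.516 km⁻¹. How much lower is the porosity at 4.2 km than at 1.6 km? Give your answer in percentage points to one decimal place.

phi(1.6) = 0.64·e^(−0.516×1.6) = 0.2803
phi(4.2) = 0.64·e^(−0.516×4.2) = 0.0733
Δphi = 0.2803 − 0.0733 = 0.2070

20.7 percentage points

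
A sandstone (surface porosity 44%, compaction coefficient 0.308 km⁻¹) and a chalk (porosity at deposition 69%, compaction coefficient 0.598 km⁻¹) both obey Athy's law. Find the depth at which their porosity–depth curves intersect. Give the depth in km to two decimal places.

1.55 km

Set φ₀ₐ e^(−kₐd) = φ₀ᵦ e^(−kᵦd) ⇒ ln(φ₀ₐ/φ₀ᵦ) = (kₐ − kᵦ)·d
d = ln(0.44/0.69) / (0.308 − 0.598) = -0.4499 / -0.29 = 1.551 km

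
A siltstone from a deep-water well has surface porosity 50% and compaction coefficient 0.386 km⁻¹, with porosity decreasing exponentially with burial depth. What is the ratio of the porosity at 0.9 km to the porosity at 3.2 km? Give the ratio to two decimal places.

2.43

φ(z₁)/φ(z₂) = e^(−k·z₁)/e^(−k·z₂) = e^{k(z₂−z₁)}
= exp(0.386 × 2.3) = exp(0.8878) = 2.4298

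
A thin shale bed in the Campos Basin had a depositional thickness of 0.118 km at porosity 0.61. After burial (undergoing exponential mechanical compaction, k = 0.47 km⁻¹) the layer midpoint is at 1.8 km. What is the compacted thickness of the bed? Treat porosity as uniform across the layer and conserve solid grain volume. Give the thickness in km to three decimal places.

Porosity at 1.8 km: phi = 0.61·exp(−0.47×1.8) = 0.2618
Solid-volume conservation: h(1−phi) = h₀(1−phi₀) ⇒ h = h₀·(1−phi₀)/(1−phi)
h = 0.118 × (1 − 0.61)/(1 − 0.2618) = 0.118 × 0.5283 = 0.0623 km

0.062 km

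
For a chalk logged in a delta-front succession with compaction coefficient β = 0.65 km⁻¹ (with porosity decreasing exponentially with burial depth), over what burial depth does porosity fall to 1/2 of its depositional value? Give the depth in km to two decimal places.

n/n₀ = 1/2 ⇒ exp(−β·d) = 1/2 ⇒ d = ln(2) / β
d = 0.6931 / 0.65 = 1.066 km

1.07 km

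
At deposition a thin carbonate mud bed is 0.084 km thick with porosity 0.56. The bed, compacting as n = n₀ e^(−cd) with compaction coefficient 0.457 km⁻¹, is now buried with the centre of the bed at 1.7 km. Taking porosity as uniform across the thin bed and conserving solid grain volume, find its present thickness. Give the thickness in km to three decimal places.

Porosity at 1.7 km: n = 0.56·exp(−0.457×1.7) = 0.2575
Solid-volume conservation: h(1−n) = h₀(1−n₀) ⇒ h = h₀·(1−n₀)/(1−n)
h = 0.084 × (1 − 0.56)/(1 − 0.2575) = 0.084 × 0.5926 = 0.0498 km

0.050 km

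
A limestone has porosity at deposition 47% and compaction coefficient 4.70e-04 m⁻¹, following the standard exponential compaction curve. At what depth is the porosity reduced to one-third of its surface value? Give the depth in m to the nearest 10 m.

Working in km (1 km = 1000 m; c in km⁻¹ = c in m⁻¹ × 1000):
φ/φ₀ = 1/3 ⇒ exp(−c·Z) = 1/3 ⇒ Z = ln(3) / c
Z = 1.0986 / 0.47 = 2.337 km

2340 m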